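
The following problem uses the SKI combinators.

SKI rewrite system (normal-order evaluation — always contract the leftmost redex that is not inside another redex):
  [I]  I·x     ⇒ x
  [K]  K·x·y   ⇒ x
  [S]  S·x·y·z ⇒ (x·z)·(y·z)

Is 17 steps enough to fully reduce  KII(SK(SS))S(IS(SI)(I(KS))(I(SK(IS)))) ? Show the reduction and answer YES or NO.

  start: KII(SK(SS))S(IS(SI)(I(KS))(I(SK(IS))))
  →1  I(SK(SS))S(IS(SI)(I(KS))(I(SK(IS))))
  →2  SK(SS)S(IS(SI)(I(KS))(I(SK(IS))))
  →3  KS(SSS)(IS(SI)(I(KS))(I(SK(IS))))
  →4  S(IS(SI)(I(KS))(I(SK(IS))))
  →5  S(S(SI)(I(KS))(I(SK(IS))))
  →6  S(SI(I(SK(IS)))(I(KS)(I(SK(IS)))))
  →7  S(I(I(KS)(I(SK(IS))))(I(SK(IS))(I(KS)(I(SK(IS))))))
  →8  S(I(KS)(I(SK(IS)))(I(SK(IS))(I(KS)(I(SK(IS))))))
  →9  S(KS(I(SK(IS)))(I(SK(IS))(I(KS)(I(SK(IS))))))
  →10  S(S(I(SK(IS))(I(KS)(I(SK(IS))))))
  →11  S(S(SK(IS)(I(KS)(I(SK(IS))))))
  →12  S(S(K(I(KS)(I(SK(IS))))(IS(I(KS)(I(SK(IS)))))))
  →13  S(S(I(KS)(I(SK(IS)))))
  →14  S(S(KS(I(SK(IS)))))
  →15  S(SS)

Answer: YES — reaches normal form S(SS) in 15 ≤ 17 steps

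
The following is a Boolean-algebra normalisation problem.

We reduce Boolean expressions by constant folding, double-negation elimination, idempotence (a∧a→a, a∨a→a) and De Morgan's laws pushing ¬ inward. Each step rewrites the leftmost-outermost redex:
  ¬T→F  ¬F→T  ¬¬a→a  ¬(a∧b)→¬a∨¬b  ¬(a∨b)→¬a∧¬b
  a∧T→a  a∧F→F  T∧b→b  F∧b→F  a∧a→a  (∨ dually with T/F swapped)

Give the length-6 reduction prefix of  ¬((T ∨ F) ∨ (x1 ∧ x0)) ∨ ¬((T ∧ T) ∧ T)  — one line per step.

  start: ¬((T ∨ F) ∨ (x1 ∧ x0)) ∨ ¬((T ∧ T) ∧ T)
  step 1: (¬(T ∨ F) ∧ ¬(x1 ∧ x0)) ∨ ¬((T ∧ T) ∧ T)
  step 2: ((¬T ∧ ¬F) ∧ ¬(x1 ∧ x0)) ∨ ¬((T ∧ T) ∧ T)
  step 3: ((F ∧ ¬F) ∧ ¬(x1 ∧ x0)) ∨ ¬((T ∧ T) ∧ T)
  step 4: (F ∧ ¬(x1 ∧ x0)) ∨ ¬((T ∧ T) ∧ T)
  step 5: F ∨ ¬((T ∧ T) ∧ T)
  step 6: ¬((T ∧ T) ∧ T)

Answer: after 6 steps: ¬((T ∧ T) ∧ T)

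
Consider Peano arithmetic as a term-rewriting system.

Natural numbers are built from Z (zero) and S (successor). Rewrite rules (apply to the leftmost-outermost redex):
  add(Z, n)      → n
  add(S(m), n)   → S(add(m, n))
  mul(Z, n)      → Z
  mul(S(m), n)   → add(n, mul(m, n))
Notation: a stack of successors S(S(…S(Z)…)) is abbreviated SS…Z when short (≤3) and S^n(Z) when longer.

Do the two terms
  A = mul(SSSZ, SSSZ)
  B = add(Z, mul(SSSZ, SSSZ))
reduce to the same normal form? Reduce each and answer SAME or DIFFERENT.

Answer: SAME — A ⇓ S^9(Z), B ⇓ S^9(Z)

Derivation:
Term A:
  start: mul(SSSZ, SSSZ)
  →1  add(SSSZ, mul(SSZ, SSSZ))
  →2  S(add(SSZ, mul(SSZ, SSSZ)))
  →3  S(S(add(SZ, mul(SSZ, SSSZ))))
  →4  S(S(S(add(Z, mul(SSZ, SSSZ)))))
  →5  S(S(S(mul(SSZ, SSSZ))))
  →6  S(S(S(add(SSSZ, mul(SZ, SSSZ)))))
  →7  S(S(S(S(add(SSZ, mul(SZ, SSSZ))))))
  →8  S(S(S(S(S(add(SZ, mul(SZ, SSSZ)))))))
  →9  S(S(S(S(S(S(add(Z, mul(SZ, SSSZ))))))))
  →10  S(S(S(S(S(S(mul(SZ, SSSZ)))))))
  →11  S(S(S(S(S(S(add(SSSZ, mul(Z, SSSZ))))))))
  →12  S(S(S(S(S(S(S(add(SSZ, mul(Z, SSSZ)))))))))
  →13  S(S(S(S(S(S(S(S(add(SZ, mul(Z, SSSZ))))))))))
  →14  S(S(S(S(S(S(S(S(S(add(Z, mul(Z, SSSZ)))))))))))
  →15  S(S(S(S(S(S(S(S(S(mul(Z, SSSZ))))))))))
  →16  S^9(Z)

Term B:
  start: add(Z, mul(SSSZ, SSSZ))
  →1  mul(SSSZ, SSSZ)
  →2  add(SSSZ, mul(SSZ, SSSZ))
  →3  S(add(SSZ, mul(SSZ, SSSZ)))
  →4  S(S(add(SZ, mul(SSZ, SSSZ))))
  →5  S(S(S(add(Z, mul(SSZ, SSSZ)))))
  →6  S(S(S(mul(SSZ, SSSZ))))
  →7  S(S(S(add(SSSZ, mul(SZ, SSSZ)))))
  →8  S(S(S(S(add(SSZ, mul(SZ, SSSZ))))))
  →9  S(S(S(S(S(add(SZ, mul(SZ, SSSZ)))))))
  →10  S(S(S(S(S(S(add(Z, mul(SZ, SSSZ))))))))
  →11  S(S(S(S(S(S(mul(SZ, SSSZ)))))))
  →12  S(S(S(S(S(S(add(SSSZ, mul(Z, SSSZ))))))))
  →13  S(S(S(S(S(S(S(add(SSZ, mul(Z, SSSZ)))))))))
  →14  S(S(S(S(S(S(S(S(add(SZ, mul(Z, SSSZ))))))))))
  →15  S(S(S(S(S(S(S(S(S(add(Z, mul(Z, SSSZ)))))))))))
  →16  S(S(S(S(S(S(S(S(S(mul(Z, SSSZ))))))))))
  →17  S^9(Z)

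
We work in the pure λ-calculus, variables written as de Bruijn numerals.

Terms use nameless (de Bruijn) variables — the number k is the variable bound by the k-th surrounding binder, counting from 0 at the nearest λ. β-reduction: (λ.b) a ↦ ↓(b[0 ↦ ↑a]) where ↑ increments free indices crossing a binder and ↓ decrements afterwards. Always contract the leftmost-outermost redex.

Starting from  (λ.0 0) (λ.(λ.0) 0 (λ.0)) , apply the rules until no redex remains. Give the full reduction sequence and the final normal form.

Answer: normal form = λ.0  (in 6 steps)

Reduction:
  start: (λ.0 0) (λ.(λ.0) 0 (λ.0))
  →1  (λ.(λ.0) 0 (λ.0)) (λ.(λ.0) 0 (λ.0))
  →2  (λ.0) (λ.(λ.0) 0 (λ.0)) (λ.0)
  →3  (λ.(λ.0) 0 (λ.0)) (λ.0)
  →4  (λ.0) (λ.0) (λ.0)
  →5  (λ.0) (λ.0)
  →6  λ.0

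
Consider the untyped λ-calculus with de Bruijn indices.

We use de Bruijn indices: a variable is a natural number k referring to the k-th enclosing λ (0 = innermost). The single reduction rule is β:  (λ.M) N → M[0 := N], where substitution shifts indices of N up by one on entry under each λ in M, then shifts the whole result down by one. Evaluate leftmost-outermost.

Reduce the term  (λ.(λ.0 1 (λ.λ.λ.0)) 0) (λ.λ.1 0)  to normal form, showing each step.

  start: (λ.(λ.0 1 (λ.λ.λ.0)) 0) (λ.λ.1 0)
  →1  (λ.0 (λ.λ.1 0) (λ.λ.λ.0)) (λ.λ.1 0)
  →2  (λ.λ.1 0) (λ.λ.1 0) (λ.λ.λ.0)
  →3  (λ.(λ.λ.1 0) 0) (λ.λ.λ.0)
  →4  (λ.λ.1 0) (λ.λ.λ.0)
  →5  λ.(λ.λ.λ.0) 0
  →6  λ.λ.λ.0

Answer: normal form = λ.λ.λ.0  (in 6 steps)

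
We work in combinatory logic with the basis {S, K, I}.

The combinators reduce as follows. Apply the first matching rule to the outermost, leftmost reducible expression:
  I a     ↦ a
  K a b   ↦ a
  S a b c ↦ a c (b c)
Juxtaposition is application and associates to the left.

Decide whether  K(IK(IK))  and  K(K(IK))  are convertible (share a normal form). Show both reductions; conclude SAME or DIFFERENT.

Term A:
  start: K(IK(IK))
  →1  K(K(IK))
  →2  K(KK)

Term B:
  start: K(K(IK))
  →1  K(KK)

Answer: SAME — A ⇓ K(KK), B ⇓ K(KK)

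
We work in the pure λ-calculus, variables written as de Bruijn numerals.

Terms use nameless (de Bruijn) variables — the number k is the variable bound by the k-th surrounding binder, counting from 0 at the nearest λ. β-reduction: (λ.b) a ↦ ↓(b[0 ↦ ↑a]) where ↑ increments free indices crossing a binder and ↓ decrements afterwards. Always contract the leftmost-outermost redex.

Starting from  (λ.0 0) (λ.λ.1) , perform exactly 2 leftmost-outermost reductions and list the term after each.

  start: (λ.0 0) (λ.λ.1)
  [1] (λ.λ.1) (λ.λ.1)
  [2] λ.λ.λ.1

Answer: after 2 steps: λ.λ.λ.1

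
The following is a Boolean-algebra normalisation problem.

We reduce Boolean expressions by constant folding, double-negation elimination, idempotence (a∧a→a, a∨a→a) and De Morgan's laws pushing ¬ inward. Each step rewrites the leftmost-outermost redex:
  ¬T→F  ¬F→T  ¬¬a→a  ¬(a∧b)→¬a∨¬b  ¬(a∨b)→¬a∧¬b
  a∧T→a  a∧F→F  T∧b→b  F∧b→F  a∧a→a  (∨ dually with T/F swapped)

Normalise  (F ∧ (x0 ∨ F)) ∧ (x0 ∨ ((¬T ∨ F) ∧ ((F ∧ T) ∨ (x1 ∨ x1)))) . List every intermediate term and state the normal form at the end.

Answer: normal form = F  (in 2 steps)

Derivation:
  start: (F ∧ (x0 ∨ F)) ∧ (x0 ∨ ((¬T ∨ F) ∧ ((F ∧ T) ∨ (x1 ∨ x1))))
  [1] F ∧ (x0 ∨ ((¬T ∨ F) ∧ ((F ∧ T) ∨ (x1 ∨ x1))))
  [2] F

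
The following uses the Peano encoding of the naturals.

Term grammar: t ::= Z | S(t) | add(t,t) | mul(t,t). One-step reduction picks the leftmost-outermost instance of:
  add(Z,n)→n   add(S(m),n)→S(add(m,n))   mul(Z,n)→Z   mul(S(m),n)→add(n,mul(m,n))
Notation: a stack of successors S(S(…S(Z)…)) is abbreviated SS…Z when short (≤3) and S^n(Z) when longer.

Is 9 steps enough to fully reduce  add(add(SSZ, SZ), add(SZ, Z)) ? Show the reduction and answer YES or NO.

Answer: YES — reaches normal form S^4(Z) in 9 ≤ 9 steps

Reduction:
  start: add(add(SSZ, SZ), add(SZ, Z))
  [1] add(S(add(SZ, SZ)), add(SZ, Z))
  [2] S(add(add(SZ, SZ), add(SZ, Z)))
  [3] S(add(S(add(Z, SZ)), add(SZ, Z)))
  [4] S(S(add(add(Z, SZ), add(SZ, Z))))
  [5] S(S(add(SZ, add(SZ, Z))))
  [6] S(S(S(add(Z, add(SZ, Z)))))
  [7] S(S(S(add(SZ, Z))))
  [8] S(S(S(S(add(Z, Z)))))
  [9] S^4(Z)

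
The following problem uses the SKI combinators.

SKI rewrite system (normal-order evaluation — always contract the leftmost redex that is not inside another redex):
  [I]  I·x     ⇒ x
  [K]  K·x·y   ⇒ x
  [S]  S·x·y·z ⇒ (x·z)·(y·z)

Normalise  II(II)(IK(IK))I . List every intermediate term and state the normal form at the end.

  start: II(II)(IK(IK))I
  step 1: I(II)(IK(IK))I
  step 2: II(IK(IK))I
  step 3: I(IK(IK))I
  step 4: IK(IK)I
  step 5: K(IK)I
  step 6: IK
  step 7: K

Answer: normal form = K  (in 7 steps)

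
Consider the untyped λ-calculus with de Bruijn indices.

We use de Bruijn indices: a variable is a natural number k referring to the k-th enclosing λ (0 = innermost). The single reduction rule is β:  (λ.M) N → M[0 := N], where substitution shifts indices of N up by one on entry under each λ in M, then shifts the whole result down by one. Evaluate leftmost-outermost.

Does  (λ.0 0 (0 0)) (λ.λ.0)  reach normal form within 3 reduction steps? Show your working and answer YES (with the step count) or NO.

Answer: NO — after 3 steps the term is (λ.λ.0) (λ.λ.0), not yet normal

Reduction:
  start: (λ.0 0 (0 0)) (λ.λ.0)
  →1  (λ.λ.0) (λ.λ.0) ((λ.λ.0) (λ.λ.0))
  →2  (λ.0) ((λ.λ.0) (λ.λ.0))
  →3  (λ.λ.0) (λ.λ.0)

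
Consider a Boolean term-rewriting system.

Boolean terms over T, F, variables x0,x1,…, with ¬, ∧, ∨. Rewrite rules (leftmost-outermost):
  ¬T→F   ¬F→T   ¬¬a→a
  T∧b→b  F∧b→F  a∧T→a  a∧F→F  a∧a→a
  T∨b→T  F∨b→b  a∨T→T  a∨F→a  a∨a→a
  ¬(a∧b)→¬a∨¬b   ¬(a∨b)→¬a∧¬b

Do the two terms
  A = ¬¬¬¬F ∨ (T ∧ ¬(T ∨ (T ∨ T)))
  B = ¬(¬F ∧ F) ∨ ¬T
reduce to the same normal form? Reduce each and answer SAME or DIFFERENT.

Term A:
  start: ¬¬¬¬F ∨ (T ∧ ¬(T ∨ (T ∨ T)))
  →1  ¬¬F ∨ (T ∧ ¬(T ∨ (T ∨ T)))
  →2  F ∨ (T ∧ ¬(T ∨ (T ∨ T)))
  →3  T ∧ ¬(T ∨ (T ∨ T))
  →4  ¬(T ∨ (T ∨ T))
  →5  ¬T ∧ ¬(T ∨ T)
  →6  F ∧ ¬(T ∨ T)
  →7  F

Term B:
  start: ¬(¬F ∧ F) ∨ ¬T
  →1  (¬¬F ∨ ¬F) ∨ ¬T
  →2  (F ∨ ¬F) ∨ ¬T
  →3  ¬F ∨ ¬T
  →4  T ∨ ¬T
  →5  T

Answer: DIFFERENT — A ⇓ F, B ⇓ T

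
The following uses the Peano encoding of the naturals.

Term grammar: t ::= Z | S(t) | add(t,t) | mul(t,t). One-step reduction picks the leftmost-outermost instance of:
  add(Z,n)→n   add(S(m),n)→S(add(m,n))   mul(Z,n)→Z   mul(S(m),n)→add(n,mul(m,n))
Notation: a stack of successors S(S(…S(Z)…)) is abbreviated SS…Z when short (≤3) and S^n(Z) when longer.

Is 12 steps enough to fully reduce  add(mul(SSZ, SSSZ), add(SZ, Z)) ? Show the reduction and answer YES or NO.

Answer: NO — after 12 steps the term is S(S(S(S(add(S(add(SZ, mul(Z, SSSZ))), add(SZ, Z)))))), not yet normal

Reduction:
  start: add(mul(SSZ, SSSZ), add(SZ, Z))
  [1] add(add(SSSZ, mul(SZ, SSSZ)), add(SZ, Z))
  [2] add(S(add(SSZ, mul(SZ, SSSZ))), add(SZ, Z))
  [3] S(add(add(SSZ, mul(SZ, SSSZ)), add(SZ, Z)))
  [4] S(add(S(add(SZ, mul(SZ, SSSZ))), add(SZ, Z)))
  [5] S(S(add(add(SZ, mul(SZ, SSSZ)), add(SZ, Z))))
  [6] S(S(add(S(add(Z, mul(SZ, SSSZ))), add(SZ, Z))))
  [7] S(S(S(add(add(Z, mul(SZ, SSSZ)), add(SZ, Z)))))
  [8] S(S(S(add(mul(SZ, SSSZ), add(SZ, Z)))))
  [9] S(S(S(add(add(SSSZ, mul(Z, SSSZ)), add(SZ, Z)))))
  [10] S(S(S(add(S(add(SSZ, mul(Z, SSSZ))), add(SZ, Z)))))
  [11] S(S(S(S(add(add(SSZ, mul(Z, SSSZ)), add(SZ, Z))))))
  [12] S(S(S(S(add(S(add(SZ, mul(Z, SSSZ))), add(SZ, Z))))))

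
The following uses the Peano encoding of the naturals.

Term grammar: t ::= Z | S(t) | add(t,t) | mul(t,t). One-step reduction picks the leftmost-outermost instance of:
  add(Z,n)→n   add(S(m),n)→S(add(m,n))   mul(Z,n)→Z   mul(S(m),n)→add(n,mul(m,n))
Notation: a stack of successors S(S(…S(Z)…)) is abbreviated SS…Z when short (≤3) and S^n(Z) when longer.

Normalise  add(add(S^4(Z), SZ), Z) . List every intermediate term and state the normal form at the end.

Answer: normal form = S^5(Z)  (in 11 steps)

Derivation:
  start: add(add(S^4(Z), SZ), Z)
  →1  add(S(add(SSSZ, SZ)), Z)
  →2  S(add(add(SSSZ, SZ), Z))
  →3  S(add(S(add(SSZ, SZ)), Z))
  →4  S(S(add(add(SSZ, SZ), Z)))
  →5  S(S(add(S(add(SZ, SZ)), Z)))
  →6  S(S(S(add(add(SZ, SZ), Z))))
  →7  S(S(S(add(S(add(Z, SZ)), Z))))
  →8  S(S(S(S(add(add(Z, SZ), Z)))))
  →9  S(S(S(S(add(SZ, Z)))))
  →10  S(S(S(S(S(add(Z, Z))))))
  →11  S^5(Z)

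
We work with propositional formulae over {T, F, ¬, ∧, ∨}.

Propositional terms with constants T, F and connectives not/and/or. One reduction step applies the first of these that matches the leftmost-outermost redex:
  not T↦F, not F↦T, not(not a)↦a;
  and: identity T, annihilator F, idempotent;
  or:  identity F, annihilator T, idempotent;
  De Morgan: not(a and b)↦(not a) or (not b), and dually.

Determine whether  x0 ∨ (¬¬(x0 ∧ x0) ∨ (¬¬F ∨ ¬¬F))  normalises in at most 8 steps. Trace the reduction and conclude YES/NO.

  start: x0 ∨ (¬¬(x0 ∧ x0) ∨ (¬¬F ∨ ¬¬F))
  →1  x0 ∨ ((x0 ∧ x0) ∨ (¬¬F ∨ ¬¬F))
  →2  x0 ∨ (x0 ∨ (¬¬F ∨ ¬¬F))
  →3  x0 ∨ (x0 ∨ ¬¬F)
  →4  x0 ∨ (x0 ∨ F)
  →5  x0 ∨ x0
  →6  x0

Answer: YES — reaches normal form x0 in 6 ≤ 8 steps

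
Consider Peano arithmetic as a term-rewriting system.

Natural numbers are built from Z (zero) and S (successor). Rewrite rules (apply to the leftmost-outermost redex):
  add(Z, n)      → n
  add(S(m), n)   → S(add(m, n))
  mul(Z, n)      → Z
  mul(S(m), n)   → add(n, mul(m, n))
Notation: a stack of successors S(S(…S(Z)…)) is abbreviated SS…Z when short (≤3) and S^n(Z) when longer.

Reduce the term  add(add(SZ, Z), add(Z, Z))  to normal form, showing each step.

Answer: normal form = SZ  (in 5 steps)

Working:
  start: add(add(SZ, Z), add(Z, Z))
  [1] add(S(add(Z, Z)), add(Z, Z))
  [2] S(add(add(Z, Z), add(Z, Z)))
  [3] S(add(Z, add(Z, Z)))
  [4] S(add(Z, Z))
  [5] SZ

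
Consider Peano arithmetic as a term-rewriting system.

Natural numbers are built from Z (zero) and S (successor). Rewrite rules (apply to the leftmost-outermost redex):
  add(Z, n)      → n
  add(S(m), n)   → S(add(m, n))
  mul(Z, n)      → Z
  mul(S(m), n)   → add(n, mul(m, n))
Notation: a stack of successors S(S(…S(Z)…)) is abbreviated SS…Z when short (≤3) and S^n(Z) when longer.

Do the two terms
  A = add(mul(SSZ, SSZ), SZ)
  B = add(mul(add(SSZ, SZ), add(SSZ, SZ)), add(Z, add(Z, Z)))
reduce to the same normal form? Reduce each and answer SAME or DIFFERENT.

Term A:
  start: add(mul(SSZ, SSZ), SZ)
  [1] add(add(SSZ, mul(SZ, SSZ)), SZ)
  [2] add(S(add(SZ, mul(SZ, SSZ))), SZ)
  [3] S(add(add(SZ, mul(SZ, SSZ)), SZ))
  [4] S(add(S(add(Z, mul(SZ, SSZ))), SZ))
  [5] S(S(add(add(Z, mul(SZ, SSZ)), SZ)))
  [6] S(S(add(mul(SZ, SSZ), SZ)))
  [7] S(S(add(add(SSZ, mul(Z, SSZ)), SZ)))
  [8] S(S(add(S(add(SZ, mul(Z, SSZ))), SZ)))
  [9] S(S(S(add(add(SZ, mul(Z, SSZ)), SZ))))
  [10] S(S(S(add(S(add(Z, mul(Z, SSZ))), SZ))))
  [11] S(S(S(S(add(add(Z, mul(Z, SSZ)), SZ)))))
  [12] S(S(S(S(add(mul(Z, SSZ), SZ)))))
  [13] S(S(S(S(add(Z, SZ)))))
  [14] S^5(Z)

Term B:
  start: add(mul(add(SSZ, SZ), add(SSZ, SZ)), add(Z, add(Z, Z)))
  [1] add(mul(S(add(SZ, SZ)), add(SSZ, SZ)), add(Z, add(Z, Z)))
  [2] add(add(add(SSZ, SZ), mul(add(SZ, SZ), add(SSZ, SZ))), add(Z, add(Z, Z)))
  [3] add(add(S(add(SZ, SZ)), mul(add(SZ, SZ), add(SSZ, SZ))), add(Z, add(Z, Z)))
  [4] add(S(add(add(SZ, SZ), mul(add(SZ, SZ), add(SSZ, SZ)))), add(Z, add(Z, Z)))
  [5] S(add(add(add(SZ, SZ), mul(add(SZ, SZ), add(SSZ, SZ))), add(Z, add(Z, Z))))
  [6] S(add(add(S(add(Z, SZ)), mul(add(SZ, SZ), add(SSZ, SZ))), add(Z, add(Z, Z))))
  [7] S(add(S(add(add(Z, SZ), mul(add(SZ, SZ), add(SSZ, SZ)))), add(Z, add(Z, Z))))
  [8] S(S(add(add(add(Z, SZ), mul(add(SZ, SZ), add(SSZ, SZ))), add(Z, add(Z, Z)))))
  [9] S(S(add(add(SZ, mul(add(SZ, SZ), add(SSZ, SZ))), add(Z, add(Z, Z)))))
  [10] S(S(add(S(add(Z, mul(add(SZ, SZ), add(SSZ, SZ)))), add(Z, add(Z, Z)))))
  [11] S(S(S(add(add(Z, mul(add(SZ, SZ), add(SSZ, SZ))), add(Z, add(Z, Z))))))
  [12] S(S(S(add(mul(add(SZ, SZ), add(SSZ, SZ)), add(Z, add(Z, Z))))))
  [13] S(S(S(add(mul(S(add(Z, SZ)), add(SSZ, SZ)), add(Z, add(Z, Z))))))
  [14] S(S(S(add(add(add(SSZ, SZ), mul(add(Z, SZ), add(SSZ, SZ))), add(Z, add(Z, Z))))))
  [15] S(S(S(add(add(S(add(SZ, SZ)), mul(add(Z, SZ), add(SSZ, SZ))), add(Z, add(Z, Z))))))
  [16] S(S(S(add(S(add(add(SZ, SZ), mul(add(Z, SZ), add(SSZ, SZ)))), add(Z, add(Z, Z))))))
  [17] S(S(S(S(add(add(add(SZ, SZ), mul(add(Z, SZ), add(SSZ, SZ))), add(Z, add(Z, Z)))))))
  [18] S(S(S(S(add(add(S(add(Z, SZ)), mul(add(Z, SZ), add(SSZ, SZ))), add(Z, add(Z, Z)))))))
  [19] S(S(S(S(add(S(add(add(Z, SZ), mul(add(Z, SZ), add(SSZ, SZ)))), add(Z, add(Z, Z)))))))
  [20] S(S(S(S(S(add(add(add(Z, SZ), mul(add(Z, SZ), add(SSZ, SZ))), add(Z, add(Z, Z))))))))
  [21] S(S(S(S(S(add(add(SZ, mul(add(Z, SZ), add(SSZ, SZ))), add(Z, add(Z, Z))))))))
  [22] S(S(S(S(S(add(S(add(Z, mul(add(Z, SZ), add(SSZ, SZ)))), add(Z, add(Z, Z))))))))
  [23] S(S(S(S(S(S(add(add(Z, mul(add(Z, SZ), add(SSZ, SZ))), add(Z, add(Z, Z)))))))))
  [24] S(S(S(S(S(S(add(mul(add(Z, SZ), add(SSZ, SZ)), add(Z, add(Z, Z)))))))))
  [25] S(S(S(S(S(S(add(mul(SZ, add(SSZ, SZ)), add(Z, add(Z, Z)))))))))
  [26] S(S(S(S(S(S(add(add(add(SSZ, SZ), mul(Z, add(SSZ, SZ))), add(Z, add(Z, Z)))))))))
  [27] S(S(S(S(S(S(add(add(S(add(SZ, SZ)), mul(Z, add(SSZ, SZ))), add(Z, add(Z, Z)))))))))
  [28] S(S(S(S(S(S(add(S(add(add(SZ, SZ), mul(Z, add(SSZ, SZ)))), add(Z, add(Z, Z)))))))))
  [29] S(S(S(S(S(S(S(add(add(add(SZ, SZ), mul(Z, add(SSZ, SZ))), add(Z, add(Z, Z))))))))))
  [30] S(S(S(S(S(S(S(add(add(S(add(Z, SZ)), mul(Z, add(SSZ, SZ))), add(Z, add(Z, Z))))))))))
  [31] S(S(S(S(S(S(S(add(S(add(add(Z, SZ), mul(Z, add(SSZ, SZ)))), add(Z, add(Z, Z))))))))))
  [32] S(S(S(S(S(S(S(S(add(add(add(Z, SZ), mul(Z, add(SSZ, SZ))), add(Z, add(Z, Z)))))))))))
  [33] S(S(S(S(S(S(S(S(add(add(SZ, mul(Z, add(SSZ, SZ))), add(Z, add(Z, Z)))))))))))
  [34] S(S(S(S(S(S(S(S(add(S(add(Z, mul(Z, add(SSZ, SZ)))), add(Z, add(Z, Z)))))))))))
  [35] S(S(S(S(S(S(S(S(S(add(add(Z, mul(Z, add(SSZ, SZ))), add(Z, add(Z, Z))))))))))))
  [36] S(S(S(S(S(S(S(S(S(add(mul(Z, add(SSZ, SZ)), add(Z, add(Z, Z))))))))))))
  [37] S(S(S(S(S(S(S(S(S(add(Z, add(Z, add(Z, Z))))))))))))
  [38] S(S(S(S(S(S(S(S(S(add(Z, add(Z, Z)))))))))))
  [39] S(S(S(S(S(S(S(S(S(add(Z, Z))))))))))
  [40] S^9(Z)

Answer: DIFFERENT — A ⇓ S^5(Z), B ⇓ S^9(Z)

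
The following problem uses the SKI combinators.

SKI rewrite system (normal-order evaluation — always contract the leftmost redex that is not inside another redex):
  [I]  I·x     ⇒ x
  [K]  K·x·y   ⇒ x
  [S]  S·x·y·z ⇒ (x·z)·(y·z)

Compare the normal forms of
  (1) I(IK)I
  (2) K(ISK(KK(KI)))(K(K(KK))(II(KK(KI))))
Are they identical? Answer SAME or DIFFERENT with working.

Answer: DIFFERENT — A ⇓ KI, B ⇓ SKK

Working:
Term A:
  start: I(IK)I
  step 1: IKI
  step 2: KI

Term B:
  start: K(ISK(KK(KI)))(K(K(KK))(II(KK(KI))))
  step 1: ISK(KK(KI))
  step 2: SK(KK(KI))
  step 3: SKK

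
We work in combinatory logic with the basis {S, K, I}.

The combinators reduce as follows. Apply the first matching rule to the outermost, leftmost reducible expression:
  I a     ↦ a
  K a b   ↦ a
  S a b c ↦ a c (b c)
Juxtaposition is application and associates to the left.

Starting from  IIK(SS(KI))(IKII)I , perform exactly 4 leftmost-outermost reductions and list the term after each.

Answer: after 4 steps: SI(KII)

Derivation:
  start: IIK(SS(KI))(IKII)I
  [1] IK(SS(KI))(IKII)I
  [2] K(SS(KI))(IKII)I
  [3] SS(KI)I
  [4] SI(KII)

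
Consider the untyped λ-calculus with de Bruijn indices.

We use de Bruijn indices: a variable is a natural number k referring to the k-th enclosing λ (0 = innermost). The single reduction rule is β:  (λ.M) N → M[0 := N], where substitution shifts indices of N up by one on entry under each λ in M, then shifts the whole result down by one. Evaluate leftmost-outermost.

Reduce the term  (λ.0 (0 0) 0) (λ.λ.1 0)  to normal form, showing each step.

  start: (λ.0 (0 0) 0) (λ.λ.1 0)
  →1  (λ.λ.1 0) ((λ.λ.1 0) (λ.λ.1 0)) (λ.λ.1 0)
  →2  (λ.(λ.λ.1 0) (λ.λ.1 0) 0) (λ.λ.1 0)
  →3  (λ.λ.1 0) (λ.λ.1 0) (λ.λ.1 0)
  →4  (λ.(λ.λ.1 0) 0) (λ.λ.1 0)
  →5  (λ.λ.1 0) (λ.λ.1 0)
  →6  λ.(λ.λ.1 0) 0
  →7  λ.λ.1 0

Answer: normal form = λ.λ.1 0  (in 7 steps)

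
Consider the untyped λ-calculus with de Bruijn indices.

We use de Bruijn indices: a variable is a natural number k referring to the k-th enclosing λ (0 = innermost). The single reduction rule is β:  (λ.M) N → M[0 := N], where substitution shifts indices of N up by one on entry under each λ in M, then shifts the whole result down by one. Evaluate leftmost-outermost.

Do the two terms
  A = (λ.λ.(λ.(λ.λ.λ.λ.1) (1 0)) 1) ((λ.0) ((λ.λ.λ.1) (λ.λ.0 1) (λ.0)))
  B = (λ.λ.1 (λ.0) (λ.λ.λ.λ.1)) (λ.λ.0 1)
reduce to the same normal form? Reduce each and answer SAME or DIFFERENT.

Answer: SAME — A ⇓ λ.λ.λ.λ.1, B ⇓ λ.λ.λ.λ.1

Derivation:
Term A:
  start: (λ.λ.(λ.(λ.λ.λ.λ.1) (1 0)) 1) ((λ.0) ((λ.λ.λ.1) (λ.λ.0 1) (λ.0)))
  →1  λ.(λ.(λ.λ.λ.λ.1) (1 0)) ((λ.0) ((λ.λ.λ.1) (λ.λ.0 1) (λ.0)))
  →2  λ.(λ.λ.λ.λ.1) (0 ((λ.0) ((λ.λ.λ.1) (λ.λ.0 1) (λ.0))))
  →3  λ.λ.λ.λ.1

Term B:
  start: (λ.λ.1 (λ.0) (λ.λ.λ.λ.1)) (λ.λ.0 1)
  →1  λ.(λ.λ.0 1) (λ.0) (λ.λ.λ.λ.1)
  →2  λ.(λ.0 (λ.0)) (λ.λ.λ.λ.1)
  →3  λ.(λ.λ.λ.λ.1) (λ.0)
  →4  λ.λ.λ.λ.1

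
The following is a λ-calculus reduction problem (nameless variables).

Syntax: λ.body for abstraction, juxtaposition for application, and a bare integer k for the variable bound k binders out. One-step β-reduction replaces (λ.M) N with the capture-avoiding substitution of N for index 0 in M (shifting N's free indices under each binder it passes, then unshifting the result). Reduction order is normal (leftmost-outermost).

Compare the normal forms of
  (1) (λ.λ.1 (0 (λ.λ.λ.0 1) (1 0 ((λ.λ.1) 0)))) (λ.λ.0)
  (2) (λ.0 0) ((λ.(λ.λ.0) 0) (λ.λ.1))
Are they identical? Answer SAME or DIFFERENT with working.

Term A:
  start: (λ.λ.1 (0 (λ.λ.λ.0 1) (1 0 ((λ.λ.1) 0)))) (λ.λ.0)
  step 1: λ.(λ.λ.0) (0 (λ.λ.λ.0 1) ((λ.λ.0) 0 ((λ.λ.1) 0)))
  step 2: λ.λ.0

Term B:
  start: (λ.0 0) ((λ.(λ.λ.0) 0) (λ.λ.1))
  step 1: (λ.(λ.λ.0) 0) (λ.λ.1) ((λ.(λ.λ.0) 0) (λ.λ.1))
  step 2: (λ.λ.0) (λ.λ.1) ((λ.(λ.λ.0) 0) (λ.λ.1))
  step 3: (λ.0) ((λ.(λ.λ.0) 0) (λ.λ.1))
  step 4: (λ.(λ.λ.0) 0) (λ.λ.1)
  step 5: (λ.λ.0) (λ.λ.1)
  step 6: λ.0

Answer: DIFFERENT — A ⇓ λ.λ.0, B ⇓ λ.0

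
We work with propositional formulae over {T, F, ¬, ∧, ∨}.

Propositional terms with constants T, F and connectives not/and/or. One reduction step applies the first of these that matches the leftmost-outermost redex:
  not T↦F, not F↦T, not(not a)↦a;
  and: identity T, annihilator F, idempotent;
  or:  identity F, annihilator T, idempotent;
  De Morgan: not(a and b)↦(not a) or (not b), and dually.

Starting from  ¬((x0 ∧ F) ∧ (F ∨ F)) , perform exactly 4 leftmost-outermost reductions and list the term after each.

Answer: after 4 steps: T ∨ ¬(F ∨ F)

Working:
  start: ¬((x0 ∧ F) ∧ (F ∨ F))
  step 1: ¬(x0 ∧ F) ∨ ¬(F ∨ F)
  step 2: (¬x0 ∨ ¬F) ∨ ¬(F ∨ F)
  step 3: (¬x0 ∨ T) ∨ ¬(F ∨ F)
  step 4: T ∨ ¬(F ∨ F)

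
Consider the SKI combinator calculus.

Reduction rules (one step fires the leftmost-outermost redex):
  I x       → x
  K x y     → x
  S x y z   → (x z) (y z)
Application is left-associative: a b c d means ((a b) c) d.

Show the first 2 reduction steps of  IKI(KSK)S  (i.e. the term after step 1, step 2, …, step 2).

  start: IKI(KSK)S
  [1] KI(KSK)S
  [2] IS

Answer: after 2 steps: IS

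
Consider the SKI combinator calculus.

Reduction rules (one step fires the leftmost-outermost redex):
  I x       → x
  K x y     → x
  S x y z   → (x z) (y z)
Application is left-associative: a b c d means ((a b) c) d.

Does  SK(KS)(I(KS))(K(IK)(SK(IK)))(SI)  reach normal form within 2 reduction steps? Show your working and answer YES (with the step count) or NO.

  start: SK(KS)(I(KS))(K(IK)(SK(IK)))(SI)
  step 1: K(I(KS))(KS(I(KS)))(K(IK)(SK(IK)))(SI)
  step 2: I(KS)(K(IK)(SK(IK)))(SI)

Answer: NO — after 2 steps the term is I(KS)(K(IK)(SK(IK)))(SI), not yet normal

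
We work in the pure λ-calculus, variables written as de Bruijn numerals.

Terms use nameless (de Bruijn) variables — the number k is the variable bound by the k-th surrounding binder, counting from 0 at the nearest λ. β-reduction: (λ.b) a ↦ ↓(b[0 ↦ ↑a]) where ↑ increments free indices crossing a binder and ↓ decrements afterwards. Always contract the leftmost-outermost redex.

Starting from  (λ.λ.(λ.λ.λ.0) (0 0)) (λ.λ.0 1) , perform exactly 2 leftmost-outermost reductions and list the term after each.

Answer: after 2 steps: λ.λ.λ.0

Reduction:
  start: (λ.λ.(λ.λ.λ.0) (0 0)) (λ.λ.0 1)
  [1] λ.(λ.λ.λ.0) (0 0)
  [2] λ.λ.λ.0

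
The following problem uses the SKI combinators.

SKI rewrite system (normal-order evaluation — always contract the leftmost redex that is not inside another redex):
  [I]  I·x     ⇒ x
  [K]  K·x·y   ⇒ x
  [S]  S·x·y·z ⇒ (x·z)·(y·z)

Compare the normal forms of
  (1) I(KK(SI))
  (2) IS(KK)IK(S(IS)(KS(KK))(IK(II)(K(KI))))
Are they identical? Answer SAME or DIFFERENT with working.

Term A:
  start: I(KK(SI))
  →1  KK(SI)
  →2  K

Term B:
  start: IS(KK)IK(S(IS)(KS(KK))(IK(II)(K(KI))))
  →1  S(KK)IK(S(IS)(KS(KK))(IK(II)(K(KI))))
  →2  KKK(IK)(S(IS)(KS(KK))(IK(II)(K(KI))))
  →3  K(IK)(S(IS)(KS(KK))(IK(II)(K(KI))))
  →4  IK
  →5  K

Answer: SAME — A ⇓ K, B ⇓ K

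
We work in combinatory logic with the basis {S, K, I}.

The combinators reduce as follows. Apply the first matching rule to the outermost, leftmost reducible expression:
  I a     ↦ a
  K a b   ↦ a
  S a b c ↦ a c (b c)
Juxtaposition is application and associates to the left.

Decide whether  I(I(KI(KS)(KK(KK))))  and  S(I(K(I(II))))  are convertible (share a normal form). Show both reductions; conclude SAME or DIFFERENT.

Answer: DIFFERENT — A ⇓ K, B ⇓ S(KI)

Working:
Term A:
  start: I(I(KI(KS)(KK(KK))))
  step 1: I(KI(KS)(KK(KK)))
  step 2: KI(KS)(KK(KK))
  step 3: I(KK(KK))
  step 4: KK(KK)
  step 5: K

Term B:
  start: S(I(K(I(II))))
  step 1: S(K(I(II)))
  step 2: S(K(II))
  step 3: S(KI)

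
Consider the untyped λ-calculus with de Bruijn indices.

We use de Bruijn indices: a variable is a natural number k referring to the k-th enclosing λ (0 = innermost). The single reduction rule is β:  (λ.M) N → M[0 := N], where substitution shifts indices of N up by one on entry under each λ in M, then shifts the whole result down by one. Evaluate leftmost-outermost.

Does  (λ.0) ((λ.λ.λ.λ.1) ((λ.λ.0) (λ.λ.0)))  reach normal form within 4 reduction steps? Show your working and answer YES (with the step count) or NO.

Answer: YES — reaches normal form λ.λ.λ.1 in 2 ≤ 4 steps

Working:
  start: (λ.0) ((λ.λ.λ.λ.1) ((λ.λ.0) (λ.λ.0)))
  step 1: (λ.λ.λ.λ.1) ((λ.λ.0) (λ.λ.0))
  step 2: λ.λ.λ.1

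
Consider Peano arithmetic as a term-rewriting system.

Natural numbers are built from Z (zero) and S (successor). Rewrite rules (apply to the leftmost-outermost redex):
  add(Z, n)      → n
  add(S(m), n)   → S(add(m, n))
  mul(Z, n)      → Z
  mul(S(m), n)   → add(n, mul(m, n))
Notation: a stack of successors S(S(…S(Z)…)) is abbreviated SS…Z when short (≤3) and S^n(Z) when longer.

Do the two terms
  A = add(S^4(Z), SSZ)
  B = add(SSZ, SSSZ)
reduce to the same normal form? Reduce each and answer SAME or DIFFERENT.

Term A:
  start: add(S^4(Z), SSZ)
  →1  S(add(SSSZ, SSZ))
  →2  S(S(add(SSZ, SSZ)))
  →3  S(S(S(add(SZ, SSZ))))
  →4  S(S(S(S(add(Z, SSZ)))))
  →5  S^6(Z)

Term B:
  start: add(SSZ, SSSZ)
  →1  S(add(SZ, SSSZ))
  →2  S(S(add(Z, SSSZ)))
  →3  S^5(Z)

Answer: DIFFERENT — A ⇓ S^6(Z), B ⇓ S^5(Z)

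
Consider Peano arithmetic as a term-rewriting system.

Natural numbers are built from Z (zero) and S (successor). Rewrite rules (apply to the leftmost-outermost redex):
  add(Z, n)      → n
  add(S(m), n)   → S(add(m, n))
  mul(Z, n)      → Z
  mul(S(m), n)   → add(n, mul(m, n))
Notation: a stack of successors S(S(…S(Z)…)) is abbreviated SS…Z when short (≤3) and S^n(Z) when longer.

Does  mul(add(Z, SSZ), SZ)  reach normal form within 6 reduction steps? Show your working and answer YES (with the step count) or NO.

  start: mul(add(Z, SSZ), SZ)
  step 1: mul(SSZ, SZ)
  step 2: add(SZ, mul(SZ, SZ))
  step 3: S(add(Z, mul(SZ, SZ)))
  step 4: S(mul(SZ, SZ))
  step 5: S(add(SZ, mul(Z, SZ)))
  step 6: S(S(add(Z, mul(Z, SZ))))

Answer: NO — after 6 steps the term is S(S(add(Z, mul(Z, SZ)))), not yet normal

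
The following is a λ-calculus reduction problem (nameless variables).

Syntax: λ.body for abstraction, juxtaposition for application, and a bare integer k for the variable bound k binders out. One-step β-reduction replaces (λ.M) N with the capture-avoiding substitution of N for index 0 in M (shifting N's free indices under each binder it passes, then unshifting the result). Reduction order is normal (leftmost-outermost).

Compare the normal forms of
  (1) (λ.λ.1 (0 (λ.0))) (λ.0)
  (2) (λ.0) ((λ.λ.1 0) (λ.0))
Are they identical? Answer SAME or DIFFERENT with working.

Answer: DIFFERENT — A ⇓ λ.0 (λ.0), B ⇓ λ.0

Working:
Term A:
  start: (λ.λ.1 (0 (λ.0))) (λ.0)
  [1] λ.(λ.0) (0 (λ.0))
  [2] λ.0 (λ.0)

Term B:
  start: (λ.0) ((λ.λ.1 0) (λ.0))
  [1] (λ.λ.1 0) (λ.0)
  [2] λ.(λ.0) 0
  [3] λ.0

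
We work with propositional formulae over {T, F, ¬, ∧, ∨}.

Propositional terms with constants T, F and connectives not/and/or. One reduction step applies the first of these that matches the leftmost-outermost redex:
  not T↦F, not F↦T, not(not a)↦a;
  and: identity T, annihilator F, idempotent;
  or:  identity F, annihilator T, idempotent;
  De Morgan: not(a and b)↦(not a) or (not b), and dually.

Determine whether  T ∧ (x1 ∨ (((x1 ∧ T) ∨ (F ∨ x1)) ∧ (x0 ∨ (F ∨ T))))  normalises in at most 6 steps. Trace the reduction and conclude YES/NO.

Answer: NO — after 6 steps the term is x1 ∨ (x1 ∧ T), not yet normal

Working:
  start: T ∧ (x1 ∨ (((x1 ∧ T) ∨ (F ∨ x1)) ∧ (x0 ∨ (F ∨ T))))
  →1  x1 ∨ (((x1 ∧ T) ∨ (F ∨ x1)) ∧ (x0 ∨ (F ∨ T)))
  →2  x1 ∨ ((x1 ∨ (F ∨ x1)) ∧ (x0 ∨ (F ∨ T)))
  →3  x1 ∨ ((x1 ∨ x1) ∧ (x0 ∨ (F ∨ T)))
  →4  x1 ∨ (x1 ∧ (x0 ∨ (F ∨ T)))
  →5  x1 ∨ (x1 ∧ (x0 ∨ T))
  →6  x1 ∨ (x1 ∧ T)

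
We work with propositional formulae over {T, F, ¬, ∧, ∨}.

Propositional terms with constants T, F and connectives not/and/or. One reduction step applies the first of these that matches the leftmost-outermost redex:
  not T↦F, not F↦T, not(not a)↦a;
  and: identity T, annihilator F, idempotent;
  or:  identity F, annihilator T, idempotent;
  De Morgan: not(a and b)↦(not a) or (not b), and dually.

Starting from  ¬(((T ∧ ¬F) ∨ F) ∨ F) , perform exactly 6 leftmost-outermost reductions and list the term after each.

  start: ¬(((T ∧ ¬F) ∨ F) ∨ F)
  step 1: ¬((T ∧ ¬F) ∨ F) ∧ ¬F
  step 2: (¬(T ∧ ¬F) ∧ ¬F) ∧ ¬F
  step 3: ((¬T ∨ ¬¬F) ∧ ¬F) ∧ ¬F
  step 4: ((F ∨ ¬¬F) ∧ ¬F) ∧ ¬F
  step 5: (¬¬F ∧ ¬F) ∧ ¬F
  step 6: (F ∧ ¬F) ∧ ¬F

Answer: after 6 steps: (F ∧ ¬F) ∧ ¬F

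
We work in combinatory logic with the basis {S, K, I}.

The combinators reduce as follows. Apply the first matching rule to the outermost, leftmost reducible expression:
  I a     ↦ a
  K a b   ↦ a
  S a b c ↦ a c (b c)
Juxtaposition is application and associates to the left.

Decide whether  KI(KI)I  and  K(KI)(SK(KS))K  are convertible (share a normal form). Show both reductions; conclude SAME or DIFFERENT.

Term A:
  start: KI(KI)I
  [1] II
  [2] I

Term B:
  start: K(KI)(SK(KS))K
  [1] KIK
  [2] I

Answer: SAME — A ⇓ I, B ⇓ I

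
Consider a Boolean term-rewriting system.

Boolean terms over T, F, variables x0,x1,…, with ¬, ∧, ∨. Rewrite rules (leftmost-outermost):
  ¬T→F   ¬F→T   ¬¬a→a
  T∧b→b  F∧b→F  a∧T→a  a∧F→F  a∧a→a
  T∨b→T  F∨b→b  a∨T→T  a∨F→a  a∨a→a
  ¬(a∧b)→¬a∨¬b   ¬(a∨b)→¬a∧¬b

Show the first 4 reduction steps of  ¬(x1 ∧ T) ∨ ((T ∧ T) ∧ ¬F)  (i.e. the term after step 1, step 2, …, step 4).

Answer: after 4 steps: ¬x1 ∨ (T ∧ ¬F)

Derivation:
  start: ¬(x1 ∧ T) ∨ ((T ∧ T) ∧ ¬F)
  step 1: (¬x1 ∨ ¬T) ∨ ((T ∧ T) ∧ ¬F)
  step 2: (¬x1 ∨ F) ∨ ((T ∧ T) ∧ ¬F)
  step 3: ¬x1 ∨ ((T ∧ T) ∧ ¬F)
  step 4: ¬x1 ∨ (T ∧ ¬F)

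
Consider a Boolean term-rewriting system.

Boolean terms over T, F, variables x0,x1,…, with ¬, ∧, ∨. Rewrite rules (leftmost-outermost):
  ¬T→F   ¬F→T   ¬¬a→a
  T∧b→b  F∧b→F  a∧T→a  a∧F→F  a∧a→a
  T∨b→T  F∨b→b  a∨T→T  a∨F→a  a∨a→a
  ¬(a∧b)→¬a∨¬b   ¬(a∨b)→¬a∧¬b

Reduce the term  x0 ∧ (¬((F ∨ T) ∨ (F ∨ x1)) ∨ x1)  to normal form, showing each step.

Answer: normal form = x0 ∧ x1  (in 7 steps)

Derivation:
  start: x0 ∧ (¬((F ∨ T) ∨ (F ∨ x1)) ∨ x1)
  step 1: x0 ∧ ((¬(F ∨ T) ∧ ¬(F ∨ x1)) ∨ x1)
  step 2: x0 ∧ (((¬F ∧ ¬T) ∧ ¬(F ∨ x1)) ∨ x1)
  step 3: x0 ∧ (((T ∧ ¬T) ∧ ¬(F ∨ x1)) ∨ x1)
  step 4: x0 ∧ ((¬T ∧ ¬(F ∨ x1)) ∨ x1)
  step 5: x0 ∧ ((F ∧ ¬(F ∨ x1)) ∨ x1)
  step 6: x0 ∧ (F ∨ x1)
  step 7: x0 ∧ x1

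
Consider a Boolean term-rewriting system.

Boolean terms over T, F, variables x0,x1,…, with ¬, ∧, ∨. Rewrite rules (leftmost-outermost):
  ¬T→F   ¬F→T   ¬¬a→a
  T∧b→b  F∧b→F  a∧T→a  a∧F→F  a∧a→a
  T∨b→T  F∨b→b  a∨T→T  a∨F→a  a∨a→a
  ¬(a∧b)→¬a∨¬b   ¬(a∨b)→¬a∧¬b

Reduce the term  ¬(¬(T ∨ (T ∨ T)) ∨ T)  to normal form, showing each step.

Answer: normal form = F  (in 5 steps)

Reduction:
  start: ¬(¬(T ∨ (T ∨ T)) ∨ T)
  →1  ¬¬(T ∨ (T ∨ T)) ∧ ¬T
  →2  (T ∨ (T ∨ T)) ∧ ¬T
  →3  T ∧ ¬T
  →4  ¬T
  →5  F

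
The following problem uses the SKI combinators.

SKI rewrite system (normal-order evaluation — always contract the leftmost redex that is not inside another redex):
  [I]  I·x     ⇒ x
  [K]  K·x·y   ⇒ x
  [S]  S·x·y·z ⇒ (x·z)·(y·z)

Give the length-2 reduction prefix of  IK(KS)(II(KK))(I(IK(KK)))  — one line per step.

  start: IK(KS)(II(KK))(I(IK(KK)))
  →1  K(KS)(II(KK))(I(IK(KK)))
  →2  KS(I(IK(KK)))

Answer: after 2 steps: KS(I(IK(KK)))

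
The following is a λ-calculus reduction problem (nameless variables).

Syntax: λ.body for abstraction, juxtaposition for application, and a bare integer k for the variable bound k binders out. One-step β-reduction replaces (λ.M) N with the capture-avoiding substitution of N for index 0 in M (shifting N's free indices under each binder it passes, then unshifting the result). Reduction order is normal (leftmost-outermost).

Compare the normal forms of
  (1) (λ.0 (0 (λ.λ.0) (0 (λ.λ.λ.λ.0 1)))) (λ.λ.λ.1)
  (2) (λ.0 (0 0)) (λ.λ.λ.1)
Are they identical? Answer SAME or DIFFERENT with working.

Term A:
  start: (λ.0 (0 (λ.λ.0) (0 (λ.λ.λ.λ.0 1)))) (λ.λ.λ.1)
  →1  (λ.λ.λ.1) ((λ.λ.λ.1) (λ.λ.0) ((λ.λ.λ.1) (λ.λ.λ.λ.0 1)))
  →2  λ.λ.1

Term B:
  start: (λ.0 (0 0)) (λ.λ.λ.1)
  →1  (λ.λ.λ.1) ((λ.λ.λ.1) (λ.λ.λ.1))
  →2  λ.λ.1

Answer: SAME — A ⇓ λ.λ.1, B ⇓ λ.λ.1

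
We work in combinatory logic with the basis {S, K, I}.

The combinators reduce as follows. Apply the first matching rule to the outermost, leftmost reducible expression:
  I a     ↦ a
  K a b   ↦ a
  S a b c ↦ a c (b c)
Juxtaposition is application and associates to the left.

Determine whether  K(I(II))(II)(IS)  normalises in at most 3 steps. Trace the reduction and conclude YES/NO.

Answer: NO — after 3 steps the term is I(IS), not yet normal

Derivation:
  start: K(I(II))(II)(IS)
  [1] I(II)(IS)
  [2] II(IS)
  [3] I(IS)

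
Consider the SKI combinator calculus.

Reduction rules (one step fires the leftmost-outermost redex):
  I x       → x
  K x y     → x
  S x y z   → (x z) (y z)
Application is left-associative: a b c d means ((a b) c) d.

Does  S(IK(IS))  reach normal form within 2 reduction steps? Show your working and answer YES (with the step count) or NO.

Answer: YES — reaches normal form S(KS) in 2 ≤ 2 steps

Derivation:
  start: S(IK(IS))
  step 1: S(K(IS))
  step 2: S(KS)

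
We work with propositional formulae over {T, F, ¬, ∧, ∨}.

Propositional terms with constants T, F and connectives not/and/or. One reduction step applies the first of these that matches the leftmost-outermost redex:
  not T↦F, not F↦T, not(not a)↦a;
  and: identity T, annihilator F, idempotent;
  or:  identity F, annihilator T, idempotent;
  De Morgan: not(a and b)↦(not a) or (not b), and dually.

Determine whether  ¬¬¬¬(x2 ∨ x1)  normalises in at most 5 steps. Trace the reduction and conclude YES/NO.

  start: ¬¬¬¬(x2 ∨ x1)
  step 1: ¬¬(x2 ∨ x1)
  step 2: x2 ∨ x1

Answer: YES — reaches normal form x2 ∨ x1 in 2 ≤ 5 steps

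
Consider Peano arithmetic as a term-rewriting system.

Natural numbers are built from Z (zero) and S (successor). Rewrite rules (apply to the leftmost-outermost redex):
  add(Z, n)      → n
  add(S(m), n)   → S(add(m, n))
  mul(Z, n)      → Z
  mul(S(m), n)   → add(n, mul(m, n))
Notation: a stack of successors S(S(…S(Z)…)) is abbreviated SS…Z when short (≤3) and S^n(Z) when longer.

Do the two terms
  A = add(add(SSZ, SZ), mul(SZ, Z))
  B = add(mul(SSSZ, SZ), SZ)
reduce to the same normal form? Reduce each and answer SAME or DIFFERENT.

Answer: DIFFERENT — A ⇓ SSSZ, B ⇓ S^4(Z)

Derivation:
Term A:
  start: add(add(SSZ, SZ), mul(SZ, Z))
  [1] add(S(add(SZ, SZ)), mul(SZ, Z))
  [2] S(add(add(SZ, SZ), mul(SZ, Z)))
  [3] S(add(S(add(Z, SZ)), mul(SZ, Z)))
  [4] S(S(add(add(Z, SZ), mul(SZ, Z))))
  [5] S(S(add(SZ, mul(SZ, Z))))
  [6] S(S(S(add(Z, mul(SZ, Z)))))
  [7] S(S(S(mul(SZ, Z))))
  [8] S(S(S(add(Z, mul(Z, Z)))))
  [9] S(S(S(mul(Z, Z))))
  [10] SSSZ

Term B:
  start: add(mul(SSSZ, SZ), SZ)
  [1] add(add(SZ, mul(SSZ, SZ)), SZ)
  [2] add(S(add(Z, mul(SSZ, SZ))), SZ)
  [3] S(add(add(Z, mul(SSZ, SZ)), SZ))
  [4] S(add(mul(SSZ, SZ), SZ))
  [5] S(add(add(SZ, mul(SZ, SZ)), SZ))
  [6] S(add(S(add(Z, mul(SZ, SZ))), SZ))
  [7] S(S(add(add(Z, mul(SZ, SZ)), SZ)))
  [8] S(S(add(mul(SZ, SZ), SZ)))
  [9] S(S(add(add(SZ, mul(Z, SZ)), SZ)))
  [10] S(S(add(S(add(Z, mul(Z, SZ))), SZ)))
  [11] S(S(S(add(add(Z, mul(Z, SZ)), SZ))))
  [12] S(S(S(add(mul(Z, SZ), SZ))))
  [13] S(S(S(add(Z, SZ))))
  [14] S^4(Z)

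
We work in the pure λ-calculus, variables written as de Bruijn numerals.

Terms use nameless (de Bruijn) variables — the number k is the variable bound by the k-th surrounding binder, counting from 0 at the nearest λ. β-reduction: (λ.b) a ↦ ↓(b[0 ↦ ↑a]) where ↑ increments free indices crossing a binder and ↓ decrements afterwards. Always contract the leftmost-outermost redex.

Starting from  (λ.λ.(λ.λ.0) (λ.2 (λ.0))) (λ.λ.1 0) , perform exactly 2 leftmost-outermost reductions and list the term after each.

Answer: after 2 steps: λ.λ.0

Reduction:
  start: (λ.λ.(λ.λ.0) (λ.2 (λ.0))) (λ.λ.1 0)
  step 1: λ.(λ.λ.0) (λ.(λ.λ.1 0) (λ.0))
  step 2: λ.λ.0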